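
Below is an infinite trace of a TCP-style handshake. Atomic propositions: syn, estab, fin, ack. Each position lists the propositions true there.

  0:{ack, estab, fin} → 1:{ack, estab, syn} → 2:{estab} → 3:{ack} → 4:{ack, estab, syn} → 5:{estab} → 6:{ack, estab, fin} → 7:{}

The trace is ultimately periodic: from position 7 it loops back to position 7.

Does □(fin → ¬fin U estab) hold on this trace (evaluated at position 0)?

fin → ¬fin U estab holds at every position 0..7, and those are all positions ever visited, so □(fin → ¬fin U estab) holds.
Positions where fin holds: 0, 6.
Check ¬fin U estab at each: 0→ok, 6→ok.

Holds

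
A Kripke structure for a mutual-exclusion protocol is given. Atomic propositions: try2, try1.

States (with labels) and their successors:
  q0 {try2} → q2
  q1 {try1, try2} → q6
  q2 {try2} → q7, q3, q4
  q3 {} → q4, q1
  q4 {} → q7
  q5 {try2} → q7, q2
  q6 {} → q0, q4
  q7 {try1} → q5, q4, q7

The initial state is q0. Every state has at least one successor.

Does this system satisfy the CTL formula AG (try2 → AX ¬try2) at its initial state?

States satisfying try2 → AX ¬try2: {q1, q2, q3, q4, q6, q7}.
States satisfying AG (try2 → AX ¬try2): ∅.
q0 is reachable from q0 and violates try2 → AX ¬try2, so AG fails at q0.
q0 ∉ Sat(AG (try2 → AX ¬try2)).

Violated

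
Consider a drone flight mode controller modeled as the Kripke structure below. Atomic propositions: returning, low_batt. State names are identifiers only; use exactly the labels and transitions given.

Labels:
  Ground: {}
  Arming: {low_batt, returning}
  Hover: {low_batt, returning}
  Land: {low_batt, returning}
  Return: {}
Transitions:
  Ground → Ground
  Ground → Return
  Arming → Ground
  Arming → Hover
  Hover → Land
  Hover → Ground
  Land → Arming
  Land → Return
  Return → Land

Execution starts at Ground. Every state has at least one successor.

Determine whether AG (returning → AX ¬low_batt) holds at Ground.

Violated

States satisfying returning → AX ¬low_batt: {Ground, Return}.
States satisfying AG (returning → AX ¬low_batt): ∅.
Arming is reachable from Ground and violates returning → AX ¬low_batt, so AG fails at Ground.
Ground ∉ Sat(AG (returning → AX ¬low_batt)).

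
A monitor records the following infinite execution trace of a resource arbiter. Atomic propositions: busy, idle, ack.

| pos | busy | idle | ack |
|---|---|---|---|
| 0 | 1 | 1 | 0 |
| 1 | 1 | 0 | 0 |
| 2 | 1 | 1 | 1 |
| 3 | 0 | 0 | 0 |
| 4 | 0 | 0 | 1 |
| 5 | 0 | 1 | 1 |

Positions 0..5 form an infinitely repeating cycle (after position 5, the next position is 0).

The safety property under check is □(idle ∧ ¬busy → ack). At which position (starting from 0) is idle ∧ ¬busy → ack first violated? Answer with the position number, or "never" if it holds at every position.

never

idle ∧ ¬busy → ack holds at every position 0..5, and those are all the positions the trace ever visits, so the invariant □(idle ∧ ¬busy → ack) is never violated.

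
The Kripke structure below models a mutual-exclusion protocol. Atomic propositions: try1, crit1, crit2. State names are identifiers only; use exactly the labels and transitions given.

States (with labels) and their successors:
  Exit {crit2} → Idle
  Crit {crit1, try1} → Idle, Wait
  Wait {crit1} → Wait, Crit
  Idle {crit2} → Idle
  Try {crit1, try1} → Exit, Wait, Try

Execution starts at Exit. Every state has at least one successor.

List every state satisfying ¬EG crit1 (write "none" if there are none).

{Exit, Idle}

States satisfying crit1: {Crit, Wait, Try}.
States satisfying EG crit1: {Crit, Wait, Try}.
States satisfying ¬EG crit1: {Exit, Idle}.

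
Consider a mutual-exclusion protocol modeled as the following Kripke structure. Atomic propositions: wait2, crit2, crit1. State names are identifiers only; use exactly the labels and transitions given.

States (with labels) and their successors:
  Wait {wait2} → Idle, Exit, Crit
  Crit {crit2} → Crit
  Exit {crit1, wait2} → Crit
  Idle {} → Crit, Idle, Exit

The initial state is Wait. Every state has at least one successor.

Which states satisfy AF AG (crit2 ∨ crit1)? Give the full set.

{Crit, Exit}

States satisfying AG (crit2 ∨ crit1): {Crit, Exit}.
States satisfying AF AG (crit2 ∨ crit1): {Crit, Exit}.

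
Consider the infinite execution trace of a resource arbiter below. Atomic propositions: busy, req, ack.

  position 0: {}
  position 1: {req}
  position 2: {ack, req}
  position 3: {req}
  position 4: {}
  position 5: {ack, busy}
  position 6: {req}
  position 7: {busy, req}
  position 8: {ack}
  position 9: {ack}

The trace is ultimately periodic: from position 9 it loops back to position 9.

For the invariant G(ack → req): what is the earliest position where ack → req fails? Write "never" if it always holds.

5

Check ack → req at each position in order: 0 ✓, 1 ✓, 2 ✓, 3 ✓, 4 ✓.
At position 5 the labels are {ack, busy}, so ack → req is false there. This is the first violation.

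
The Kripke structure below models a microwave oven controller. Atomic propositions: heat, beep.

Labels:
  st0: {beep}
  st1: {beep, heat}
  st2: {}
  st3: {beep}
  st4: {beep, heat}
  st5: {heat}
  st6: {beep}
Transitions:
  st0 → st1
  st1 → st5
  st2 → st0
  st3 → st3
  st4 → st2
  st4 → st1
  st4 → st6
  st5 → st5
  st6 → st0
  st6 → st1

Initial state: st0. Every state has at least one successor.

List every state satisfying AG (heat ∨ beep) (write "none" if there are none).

{st0, st1, st3, st5, st6}

States satisfying heat ∨ beep: {st0, st1, st3, st4, st5, st6}.
States satisfying AG (heat ∨ beep): {st0, st1, st3, st5, st6}.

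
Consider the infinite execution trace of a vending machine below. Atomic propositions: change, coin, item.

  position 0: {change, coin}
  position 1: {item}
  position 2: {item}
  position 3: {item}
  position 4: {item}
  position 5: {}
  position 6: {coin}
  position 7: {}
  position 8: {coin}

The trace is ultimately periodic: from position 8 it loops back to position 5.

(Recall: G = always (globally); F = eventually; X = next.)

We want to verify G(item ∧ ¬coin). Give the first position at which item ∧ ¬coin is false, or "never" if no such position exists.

At position 0 the labels are {change, coin}, so item ∧ ¬coin is false there. This is the first violation.

0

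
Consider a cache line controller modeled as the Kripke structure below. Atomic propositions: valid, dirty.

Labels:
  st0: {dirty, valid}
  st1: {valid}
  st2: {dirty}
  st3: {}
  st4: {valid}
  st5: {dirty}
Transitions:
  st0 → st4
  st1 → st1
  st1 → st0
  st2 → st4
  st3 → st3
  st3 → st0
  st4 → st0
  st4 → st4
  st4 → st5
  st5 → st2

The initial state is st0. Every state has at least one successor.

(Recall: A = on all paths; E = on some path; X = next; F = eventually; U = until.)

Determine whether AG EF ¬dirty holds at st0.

States satisfying EF ¬dirty: {st0, st1, st2, st3, st4, st5}.
States satisfying AG EF ¬dirty: {st0, st1, st2, st3, st4, st5}.
Every state reachable from st0 satisfies EF ¬dirty.
st0 ∈ Sat(AG EF ¬dirty).

Satisfied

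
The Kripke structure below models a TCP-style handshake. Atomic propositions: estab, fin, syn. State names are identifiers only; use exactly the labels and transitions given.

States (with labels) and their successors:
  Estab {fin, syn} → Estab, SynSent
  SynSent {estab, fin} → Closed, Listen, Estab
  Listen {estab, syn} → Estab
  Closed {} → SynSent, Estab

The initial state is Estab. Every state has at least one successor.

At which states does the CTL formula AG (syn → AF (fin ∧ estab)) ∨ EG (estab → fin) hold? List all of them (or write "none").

{Estab, SynSent, Closed}

States satisfying syn → AF (fin ∧ estab): {SynSent, Closed}.
States satisfying AG (syn → AF (fin ∧ estab)): ∅.
States satisfying estab → fin: {Estab, SynSent, Closed}.
States satisfying EG (estab → fin): {Estab, SynSent, Closed}.
States satisfying AG (syn → AF (fin ∧ estab)) ∨ EG (estab → fin): {Estab, SynSent, Closed}.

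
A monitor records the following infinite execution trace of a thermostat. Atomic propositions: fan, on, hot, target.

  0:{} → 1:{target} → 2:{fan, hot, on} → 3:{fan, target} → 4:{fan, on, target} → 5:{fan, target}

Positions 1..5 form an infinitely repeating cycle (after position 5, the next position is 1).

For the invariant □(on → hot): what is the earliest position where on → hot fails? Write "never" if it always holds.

4

Check on → hot at each position in order: 0 ✓, 1 ✓, 2 ✓, 3 ✓.
At position 4 the labels are {fan, on, target}, so on → hot is false there. This is the first violation.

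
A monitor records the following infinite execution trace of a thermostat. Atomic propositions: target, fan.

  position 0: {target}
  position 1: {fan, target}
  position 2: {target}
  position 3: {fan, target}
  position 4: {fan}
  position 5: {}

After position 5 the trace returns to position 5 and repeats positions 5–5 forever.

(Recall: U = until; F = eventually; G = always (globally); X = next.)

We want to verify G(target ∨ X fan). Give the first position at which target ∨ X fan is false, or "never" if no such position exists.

4

Check target ∨ X fan at each position in order: 0 ✓, 1 ✓, 2 ✓, 3 ✓.
At position 4 the labels are {fan} and the next position 5 has {}, so target ∨ X fan is false there. This is the first violation.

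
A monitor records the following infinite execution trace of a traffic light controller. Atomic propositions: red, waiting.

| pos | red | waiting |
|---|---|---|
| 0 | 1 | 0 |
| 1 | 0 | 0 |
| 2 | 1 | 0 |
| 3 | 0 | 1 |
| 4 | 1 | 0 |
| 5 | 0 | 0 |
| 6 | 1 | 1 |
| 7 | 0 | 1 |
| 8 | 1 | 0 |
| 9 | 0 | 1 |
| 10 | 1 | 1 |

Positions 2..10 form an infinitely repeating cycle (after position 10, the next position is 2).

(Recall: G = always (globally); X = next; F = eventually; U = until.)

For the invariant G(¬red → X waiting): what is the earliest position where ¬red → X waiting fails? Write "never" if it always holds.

Check ¬red → X waiting at each position in order: 0 ✓.
At position 1 the labels are {} and the next position 2 has {red}, so ¬red → X waiting is false there. This is the first violation.

1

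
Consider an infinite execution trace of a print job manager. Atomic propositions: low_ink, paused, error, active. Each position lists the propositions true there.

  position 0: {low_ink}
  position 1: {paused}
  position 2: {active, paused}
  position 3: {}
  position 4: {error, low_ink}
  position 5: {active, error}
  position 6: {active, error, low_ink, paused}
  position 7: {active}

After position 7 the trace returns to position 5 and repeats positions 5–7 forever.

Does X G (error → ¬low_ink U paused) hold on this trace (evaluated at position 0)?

No

The position after 0 is 1; G (error → ¬low_ink U paused) is false there.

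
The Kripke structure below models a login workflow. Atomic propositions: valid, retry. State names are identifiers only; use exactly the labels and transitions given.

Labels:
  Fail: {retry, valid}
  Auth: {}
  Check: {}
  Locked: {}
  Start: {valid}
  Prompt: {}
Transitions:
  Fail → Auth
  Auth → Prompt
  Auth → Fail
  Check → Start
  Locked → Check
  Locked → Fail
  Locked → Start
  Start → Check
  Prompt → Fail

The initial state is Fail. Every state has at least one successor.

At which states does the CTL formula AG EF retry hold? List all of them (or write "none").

{Fail, Auth, Prompt}

States satisfying EF retry: {Fail, Auth, Locked, Prompt}.
States satisfying AG EF retry: {Fail, Auth, Prompt}.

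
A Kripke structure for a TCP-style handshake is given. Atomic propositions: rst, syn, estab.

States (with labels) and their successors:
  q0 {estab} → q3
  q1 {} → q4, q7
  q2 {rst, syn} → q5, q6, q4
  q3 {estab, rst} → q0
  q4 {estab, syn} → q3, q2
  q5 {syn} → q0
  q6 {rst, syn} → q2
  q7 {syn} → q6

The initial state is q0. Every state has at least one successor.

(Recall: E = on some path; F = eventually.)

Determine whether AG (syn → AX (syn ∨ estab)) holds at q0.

Holds

States satisfying syn → AX (syn ∨ estab): {q0, q1, q2, q3, q4, q5, q6, q7}.
States satisfying AG (syn → AX (syn ∨ estab)): {q0, q1, q2, q3, q4, q5, q6, q7}.
Every state reachable from q0 satisfies syn → AX (syn ∨ estab).
q0 ∈ Sat(AG (syn → AX (syn ∨ estab))).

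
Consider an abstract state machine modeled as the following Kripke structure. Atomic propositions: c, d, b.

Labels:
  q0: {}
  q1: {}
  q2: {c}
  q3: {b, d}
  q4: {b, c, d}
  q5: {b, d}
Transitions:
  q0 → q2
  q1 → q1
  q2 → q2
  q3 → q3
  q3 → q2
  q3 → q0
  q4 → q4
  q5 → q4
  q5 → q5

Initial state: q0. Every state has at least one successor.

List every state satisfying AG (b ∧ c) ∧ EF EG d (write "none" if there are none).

{q4}

States satisfying b ∧ c: {q4}.
States satisfying AG (b ∧ c): {q4}.
States satisfying EG d: {q3, q4, q5}.
States satisfying EF EG d: {q3, q4, q5}.
States satisfying AG (b ∧ c) ∧ EF EG d: {q4}.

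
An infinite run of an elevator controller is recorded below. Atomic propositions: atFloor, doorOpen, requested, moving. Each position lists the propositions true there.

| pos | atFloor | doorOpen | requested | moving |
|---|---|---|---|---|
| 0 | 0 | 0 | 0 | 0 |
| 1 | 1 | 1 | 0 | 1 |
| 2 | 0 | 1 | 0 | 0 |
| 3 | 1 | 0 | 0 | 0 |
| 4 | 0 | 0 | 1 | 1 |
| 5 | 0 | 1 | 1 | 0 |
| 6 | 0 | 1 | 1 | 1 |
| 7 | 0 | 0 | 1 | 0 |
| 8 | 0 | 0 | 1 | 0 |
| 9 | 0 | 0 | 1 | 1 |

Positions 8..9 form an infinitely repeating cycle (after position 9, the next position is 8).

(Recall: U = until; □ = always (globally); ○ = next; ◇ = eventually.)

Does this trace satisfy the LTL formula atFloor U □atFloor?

Violated

Walking from position 0: at position 0, □atFloor has not yet held and atFloor fails, so atFloor U □atFloor is false.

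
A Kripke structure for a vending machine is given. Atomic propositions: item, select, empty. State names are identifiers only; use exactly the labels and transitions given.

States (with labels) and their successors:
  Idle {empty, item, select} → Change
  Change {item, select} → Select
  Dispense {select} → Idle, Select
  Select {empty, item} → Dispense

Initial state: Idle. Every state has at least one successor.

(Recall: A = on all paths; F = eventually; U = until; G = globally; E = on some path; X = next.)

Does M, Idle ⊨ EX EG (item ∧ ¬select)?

States satisfying EG (item ∧ ¬select): ∅.
States satisfying EX EG (item ∧ ¬select): ∅.
No suitable path/successor from Idle witnesses the formula.
Idle ∉ Sat(EX EG (item ∧ ¬select)).

No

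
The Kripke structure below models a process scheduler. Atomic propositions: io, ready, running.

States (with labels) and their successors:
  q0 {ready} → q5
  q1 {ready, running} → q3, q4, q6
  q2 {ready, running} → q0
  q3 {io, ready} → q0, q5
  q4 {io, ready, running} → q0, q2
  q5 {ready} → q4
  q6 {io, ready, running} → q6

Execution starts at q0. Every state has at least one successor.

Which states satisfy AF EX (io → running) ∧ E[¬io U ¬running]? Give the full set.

States satisfying EX (io → running): {q0, q1, q2, q3, q4, q5, q6}.
States satisfying AF EX (io → running): {q0, q1, q2, q3, q4, q5, q6}.
States satisfying ¬io: {q0, q1, q2, q5}.
States satisfying ¬running: {q0, q3, q5}.
States satisfying E[¬io U ¬running]: {q0, q1, q2, q3, q5}.
States satisfying AF EX (io → running) ∧ E[¬io U ¬running]: {q0, q1, q2, q3, q5}.

{q0, q1, q2, q3, q5}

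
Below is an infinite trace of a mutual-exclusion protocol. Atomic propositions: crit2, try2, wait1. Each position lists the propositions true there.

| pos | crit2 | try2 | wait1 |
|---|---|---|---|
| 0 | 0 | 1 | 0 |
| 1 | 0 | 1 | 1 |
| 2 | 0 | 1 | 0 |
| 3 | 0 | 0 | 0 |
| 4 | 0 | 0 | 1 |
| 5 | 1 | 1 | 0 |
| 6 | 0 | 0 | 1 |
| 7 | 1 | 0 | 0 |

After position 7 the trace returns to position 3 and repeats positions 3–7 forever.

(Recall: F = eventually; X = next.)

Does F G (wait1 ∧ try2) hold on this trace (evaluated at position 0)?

G (wait1 ∧ try2) is false at every position 0..7, so it never becomes true and F G (wait1 ∧ try2) fails.

Violated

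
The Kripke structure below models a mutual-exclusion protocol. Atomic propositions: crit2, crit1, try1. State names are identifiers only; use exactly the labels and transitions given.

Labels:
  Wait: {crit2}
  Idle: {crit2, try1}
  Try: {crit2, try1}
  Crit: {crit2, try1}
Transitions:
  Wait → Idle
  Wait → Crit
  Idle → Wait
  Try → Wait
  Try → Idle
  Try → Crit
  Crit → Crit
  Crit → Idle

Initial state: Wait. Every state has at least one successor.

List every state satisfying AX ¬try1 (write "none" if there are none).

{Idle}

States satisfying ¬try1: {Wait}.
States satisfying AX ¬try1: {Idle}.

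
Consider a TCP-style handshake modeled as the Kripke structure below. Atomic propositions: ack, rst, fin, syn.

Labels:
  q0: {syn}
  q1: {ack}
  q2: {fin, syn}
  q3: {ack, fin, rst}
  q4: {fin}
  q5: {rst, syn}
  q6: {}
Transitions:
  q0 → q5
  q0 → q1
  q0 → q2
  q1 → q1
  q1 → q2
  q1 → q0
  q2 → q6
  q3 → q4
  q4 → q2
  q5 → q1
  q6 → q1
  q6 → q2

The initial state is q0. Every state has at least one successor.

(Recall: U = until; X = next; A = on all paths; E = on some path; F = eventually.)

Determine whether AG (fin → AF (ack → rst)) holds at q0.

Satisfied

States satisfying fin → AF (ack → rst): {q0, q1, q2, q3, q4, q5, q6}.
States satisfying AG (fin → AF (ack → rst)): {q0, q1, q2, q3, q4, q5, q6}.
Every state reachable from q0 satisfies fin → AF (ack → rst).
q0 ∈ Sat(AG (fin → AF (ack → rst))).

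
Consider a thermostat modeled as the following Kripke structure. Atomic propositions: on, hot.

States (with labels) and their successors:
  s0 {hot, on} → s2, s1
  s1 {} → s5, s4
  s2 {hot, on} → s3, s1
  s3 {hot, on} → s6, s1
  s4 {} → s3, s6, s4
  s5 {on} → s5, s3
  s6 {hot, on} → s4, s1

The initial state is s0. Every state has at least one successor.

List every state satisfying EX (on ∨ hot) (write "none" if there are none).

{s0, s1, s2, s3, s4, s5}

States satisfying on ∨ hot: {s0, s2, s3, s5, s6}.
States satisfying EX (on ∨ hot): {s0, s1, s2, s3, s4, s5}.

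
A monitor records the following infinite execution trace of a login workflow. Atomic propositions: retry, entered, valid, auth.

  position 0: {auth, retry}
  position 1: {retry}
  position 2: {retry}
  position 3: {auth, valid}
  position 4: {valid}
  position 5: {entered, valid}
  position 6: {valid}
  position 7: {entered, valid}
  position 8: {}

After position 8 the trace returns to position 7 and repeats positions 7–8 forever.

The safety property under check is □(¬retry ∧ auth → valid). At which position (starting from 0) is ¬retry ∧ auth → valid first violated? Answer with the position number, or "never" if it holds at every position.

¬retry ∧ auth → valid holds at every position 0..8, and those are all the positions the trace ever visits, so the invariant □(¬retry ∧ auth → valid) is never violated.

never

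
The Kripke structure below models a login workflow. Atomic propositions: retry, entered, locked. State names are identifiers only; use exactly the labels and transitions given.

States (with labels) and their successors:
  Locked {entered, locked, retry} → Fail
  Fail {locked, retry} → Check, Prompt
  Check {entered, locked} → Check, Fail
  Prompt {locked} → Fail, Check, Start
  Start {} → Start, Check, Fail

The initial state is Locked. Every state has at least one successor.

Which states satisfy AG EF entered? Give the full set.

States satisfying EF entered: {Locked, Fail, Check, Prompt, Start}.
States satisfying AG EF entered: {Locked, Fail, Check, Prompt, Start}.

{Locked, Fail, Check, Prompt, Start}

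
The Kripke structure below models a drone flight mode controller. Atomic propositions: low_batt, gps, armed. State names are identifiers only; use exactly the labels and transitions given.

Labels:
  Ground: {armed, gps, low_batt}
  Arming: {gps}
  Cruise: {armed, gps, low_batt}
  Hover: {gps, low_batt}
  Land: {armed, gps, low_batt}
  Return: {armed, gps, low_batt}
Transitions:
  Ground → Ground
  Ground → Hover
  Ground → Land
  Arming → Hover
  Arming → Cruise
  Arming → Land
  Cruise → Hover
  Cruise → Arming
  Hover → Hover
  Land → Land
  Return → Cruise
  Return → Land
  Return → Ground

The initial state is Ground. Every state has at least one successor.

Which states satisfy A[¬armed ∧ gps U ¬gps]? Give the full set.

none

States satisfying ¬armed ∧ gps: {Arming, Hover}.
States satisfying ¬gps: ∅.
States satisfying A[¬armed ∧ gps U ¬gps]: ∅.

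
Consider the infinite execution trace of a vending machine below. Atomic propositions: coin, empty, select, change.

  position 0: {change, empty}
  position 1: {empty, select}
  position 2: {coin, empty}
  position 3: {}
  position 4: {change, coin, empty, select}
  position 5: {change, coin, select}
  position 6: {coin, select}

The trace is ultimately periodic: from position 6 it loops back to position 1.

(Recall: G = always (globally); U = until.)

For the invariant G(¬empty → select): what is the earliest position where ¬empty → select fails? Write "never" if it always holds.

Check ¬empty → select at each position in order: 0 ✓, 1 ✓, 2 ✓.
At position 3 the labels are {}, so ¬empty → select is false there. This is the first violation.

3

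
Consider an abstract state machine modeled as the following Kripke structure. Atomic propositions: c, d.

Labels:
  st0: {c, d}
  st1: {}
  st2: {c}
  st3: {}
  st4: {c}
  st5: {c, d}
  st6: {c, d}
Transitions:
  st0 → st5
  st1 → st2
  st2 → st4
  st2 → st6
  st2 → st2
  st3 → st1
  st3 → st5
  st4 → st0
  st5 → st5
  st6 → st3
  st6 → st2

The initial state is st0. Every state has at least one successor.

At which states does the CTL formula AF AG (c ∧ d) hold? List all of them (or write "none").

States satisfying AG (c ∧ d): {st0, st5}.
States satisfying AF AG (c ∧ d): {st0, st4, st5}.

{st0, st4, st5}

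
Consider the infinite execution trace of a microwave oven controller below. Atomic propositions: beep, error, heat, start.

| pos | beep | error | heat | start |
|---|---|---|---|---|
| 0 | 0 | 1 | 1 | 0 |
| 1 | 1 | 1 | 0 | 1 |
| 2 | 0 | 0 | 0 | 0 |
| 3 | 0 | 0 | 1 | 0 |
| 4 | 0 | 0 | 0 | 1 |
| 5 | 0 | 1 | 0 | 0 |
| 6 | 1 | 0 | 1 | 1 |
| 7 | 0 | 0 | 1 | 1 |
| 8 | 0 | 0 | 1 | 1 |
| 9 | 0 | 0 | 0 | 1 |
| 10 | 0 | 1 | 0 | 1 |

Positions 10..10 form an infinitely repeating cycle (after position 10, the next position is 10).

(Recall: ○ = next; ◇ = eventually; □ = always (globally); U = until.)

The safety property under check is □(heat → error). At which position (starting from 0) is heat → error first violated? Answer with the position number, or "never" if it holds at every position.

Check heat → error at each position in order: 0 ✓, 1 ✓, 2 ✓.
At position 3 the labels are {heat}, so heat → error is false there. This is the first violation.

3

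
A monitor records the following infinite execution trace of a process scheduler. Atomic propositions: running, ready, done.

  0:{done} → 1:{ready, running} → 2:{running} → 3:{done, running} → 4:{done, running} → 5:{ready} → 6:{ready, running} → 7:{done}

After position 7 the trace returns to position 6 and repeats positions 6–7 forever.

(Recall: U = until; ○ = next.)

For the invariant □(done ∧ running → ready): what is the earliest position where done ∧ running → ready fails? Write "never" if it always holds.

3

Check done ∧ running → ready at each position in order: 0 ✓, 1 ✓, 2 ✓.
At position 3 the labels are {done, running}, so done ∧ running → ready is false there. This is the first violation.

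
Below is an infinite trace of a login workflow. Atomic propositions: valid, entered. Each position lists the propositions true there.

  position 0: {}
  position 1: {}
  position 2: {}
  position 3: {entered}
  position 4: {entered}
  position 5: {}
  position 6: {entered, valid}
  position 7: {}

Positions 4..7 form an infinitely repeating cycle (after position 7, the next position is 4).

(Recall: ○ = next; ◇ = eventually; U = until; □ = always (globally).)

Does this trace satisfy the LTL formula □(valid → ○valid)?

Violated

valid → ○valid must hold at every position from 0 onward. It fails at position 6, so □(valid → ○valid) is false.
Positions where valid holds: 6.
Check ○valid at each: 6→fails.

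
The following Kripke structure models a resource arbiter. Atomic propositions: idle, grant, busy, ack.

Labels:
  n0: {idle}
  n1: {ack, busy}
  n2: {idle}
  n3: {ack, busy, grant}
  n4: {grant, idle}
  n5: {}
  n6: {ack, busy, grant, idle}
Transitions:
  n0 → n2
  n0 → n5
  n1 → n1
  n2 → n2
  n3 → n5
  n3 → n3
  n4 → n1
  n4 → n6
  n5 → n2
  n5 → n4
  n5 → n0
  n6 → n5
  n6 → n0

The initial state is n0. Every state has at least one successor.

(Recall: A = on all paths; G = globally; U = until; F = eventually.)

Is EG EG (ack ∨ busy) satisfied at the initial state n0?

States satisfying EG (ack ∨ busy): {n1, n3}.
States satisfying EG EG (ack ∨ busy): {n1, n3}.
No suitable path/successor from n0 witnesses the formula.
n0 ∉ Sat(EG EG (ack ∨ busy)).

Does not hold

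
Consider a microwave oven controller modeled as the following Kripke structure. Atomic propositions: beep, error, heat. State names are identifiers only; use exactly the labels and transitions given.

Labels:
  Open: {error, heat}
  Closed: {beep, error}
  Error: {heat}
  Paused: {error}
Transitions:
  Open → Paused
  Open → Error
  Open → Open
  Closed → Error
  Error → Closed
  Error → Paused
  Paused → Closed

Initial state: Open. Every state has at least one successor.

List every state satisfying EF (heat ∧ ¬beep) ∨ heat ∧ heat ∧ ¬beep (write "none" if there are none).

{Open, Closed, Error, Paused}

States satisfying heat ∧ ¬beep: {Open, Error}.
States satisfying EF (heat ∧ ¬beep): {Open, Closed, Error, Paused}.
States satisfying ¬beep: {Open, Error, Paused}.
States satisfying heat ∧ heat ∧ ¬beep: {Open, Error}.
States satisfying EF (heat ∧ ¬beep) ∨ heat ∧ heat ∧ ¬beep: {Open, Closed, Error, Paused}.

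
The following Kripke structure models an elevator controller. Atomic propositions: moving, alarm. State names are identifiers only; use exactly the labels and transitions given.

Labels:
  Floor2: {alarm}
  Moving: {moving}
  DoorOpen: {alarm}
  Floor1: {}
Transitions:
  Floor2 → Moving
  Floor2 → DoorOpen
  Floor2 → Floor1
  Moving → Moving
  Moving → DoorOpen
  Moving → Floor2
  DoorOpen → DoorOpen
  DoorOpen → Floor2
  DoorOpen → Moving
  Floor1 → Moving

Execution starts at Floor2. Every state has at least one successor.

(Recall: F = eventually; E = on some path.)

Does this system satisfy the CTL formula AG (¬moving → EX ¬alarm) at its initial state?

States satisfying ¬moving → EX ¬alarm: {Floor2, Moving, DoorOpen, Floor1}.
States satisfying AG (¬moving → EX ¬alarm): {Floor2, Moving, DoorOpen, Floor1}.
Every state reachable from Floor2 satisfies ¬moving → EX ¬alarm.
Floor2 ∈ Sat(AG (¬moving → EX ¬alarm)).

Satisfied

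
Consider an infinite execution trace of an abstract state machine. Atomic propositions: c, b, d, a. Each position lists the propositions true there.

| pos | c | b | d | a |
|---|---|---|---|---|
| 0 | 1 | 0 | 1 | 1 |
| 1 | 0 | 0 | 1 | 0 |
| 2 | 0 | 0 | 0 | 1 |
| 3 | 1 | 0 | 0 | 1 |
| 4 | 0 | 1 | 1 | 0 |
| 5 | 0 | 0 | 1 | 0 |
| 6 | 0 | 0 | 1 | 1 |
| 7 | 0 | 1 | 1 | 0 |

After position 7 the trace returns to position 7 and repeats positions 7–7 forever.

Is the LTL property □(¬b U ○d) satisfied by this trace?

Satisfied

¬b U ○d holds at every position 0..7, and those are all positions ever visited, so □(¬b U ○d) holds.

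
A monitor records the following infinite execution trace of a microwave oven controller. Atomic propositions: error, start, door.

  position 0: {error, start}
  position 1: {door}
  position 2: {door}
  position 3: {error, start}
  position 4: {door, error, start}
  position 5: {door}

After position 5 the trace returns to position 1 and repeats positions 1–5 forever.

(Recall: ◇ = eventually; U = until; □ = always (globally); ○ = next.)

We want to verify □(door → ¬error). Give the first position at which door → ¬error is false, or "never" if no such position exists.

Check door → ¬error at each position in order: 0 ✓, 1 ✓, 2 ✓, 3 ✓.
At position 4 the labels are {door, error, start}, so door → ¬error is false there. This is the first violation.

4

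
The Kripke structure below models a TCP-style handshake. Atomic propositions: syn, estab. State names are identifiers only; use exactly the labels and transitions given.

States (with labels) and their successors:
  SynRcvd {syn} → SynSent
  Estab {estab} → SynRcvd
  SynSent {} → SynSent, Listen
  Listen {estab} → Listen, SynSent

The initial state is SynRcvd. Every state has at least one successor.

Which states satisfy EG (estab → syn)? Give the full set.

States satisfying estab → syn: {SynRcvd, SynSent}.
States satisfying EG (estab → syn): {SynRcvd, SynSent}.

{SynRcvd, SynSent}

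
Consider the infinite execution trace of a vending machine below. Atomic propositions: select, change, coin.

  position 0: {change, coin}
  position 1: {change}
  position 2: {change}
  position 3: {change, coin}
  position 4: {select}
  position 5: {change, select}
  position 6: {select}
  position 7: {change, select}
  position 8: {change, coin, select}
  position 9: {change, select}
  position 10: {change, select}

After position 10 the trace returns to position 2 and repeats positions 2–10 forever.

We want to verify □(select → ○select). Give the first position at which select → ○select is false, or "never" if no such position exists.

Check select → ○select at each position in order: 0 ✓, 1 ✓, 2 ✓, 3 ✓, 4 ✓, 5 ✓, 6 ✓, 7 ✓, 8 ✓, 9 ✓.
At position 10 the labels are {change, select} and the next position 2 has {change}, so select → ○select is false there. This is the first violation.

10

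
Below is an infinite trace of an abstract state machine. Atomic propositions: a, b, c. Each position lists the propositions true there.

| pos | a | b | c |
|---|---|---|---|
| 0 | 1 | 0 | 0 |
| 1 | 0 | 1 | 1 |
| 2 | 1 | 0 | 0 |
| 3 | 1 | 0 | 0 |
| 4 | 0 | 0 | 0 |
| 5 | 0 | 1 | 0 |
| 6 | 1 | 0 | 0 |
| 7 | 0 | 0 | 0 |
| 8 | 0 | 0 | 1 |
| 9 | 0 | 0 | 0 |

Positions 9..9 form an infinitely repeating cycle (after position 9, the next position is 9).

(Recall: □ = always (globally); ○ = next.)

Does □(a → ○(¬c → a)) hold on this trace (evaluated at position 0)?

a → ○(¬c → a) must hold at every position from 0 onward. It fails at position 3, so □(a → ○(¬c → a)) is false.
Positions where a holds: 0, 2, 3, 6.
Check ○(¬c → a) at each: 0→ok, 2→ok, 3→fails, 6→fails.

Does not hold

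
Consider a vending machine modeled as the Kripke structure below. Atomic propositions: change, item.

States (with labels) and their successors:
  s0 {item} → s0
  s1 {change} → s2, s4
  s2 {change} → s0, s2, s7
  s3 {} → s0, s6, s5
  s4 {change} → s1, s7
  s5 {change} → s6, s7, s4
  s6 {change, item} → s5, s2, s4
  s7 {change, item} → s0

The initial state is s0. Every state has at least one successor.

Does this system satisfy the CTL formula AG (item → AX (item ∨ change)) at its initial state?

Holds

States satisfying item → AX (item ∨ change): {s0, s1, s2, s3, s4, s5, s6, s7}.
States satisfying AG (item → AX (item ∨ change)): {s0, s1, s2, s3, s4, s5, s6, s7}.
Every state reachable from s0 satisfies item → AX (item ∨ change).
s0 ∈ Sat(AG (item → AX (item ∨ change))).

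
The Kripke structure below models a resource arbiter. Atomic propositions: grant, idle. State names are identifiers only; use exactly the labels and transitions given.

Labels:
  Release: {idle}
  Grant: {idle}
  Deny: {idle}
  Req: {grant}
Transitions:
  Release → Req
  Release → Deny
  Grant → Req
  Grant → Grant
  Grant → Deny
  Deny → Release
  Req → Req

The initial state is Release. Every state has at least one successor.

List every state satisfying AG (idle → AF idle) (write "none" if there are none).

States satisfying idle → AF idle: {Release, Grant, Deny, Req}.
States satisfying AG (idle → AF idle): {Release, Grant, Deny, Req}.

{Release, Grant, Deny, Req}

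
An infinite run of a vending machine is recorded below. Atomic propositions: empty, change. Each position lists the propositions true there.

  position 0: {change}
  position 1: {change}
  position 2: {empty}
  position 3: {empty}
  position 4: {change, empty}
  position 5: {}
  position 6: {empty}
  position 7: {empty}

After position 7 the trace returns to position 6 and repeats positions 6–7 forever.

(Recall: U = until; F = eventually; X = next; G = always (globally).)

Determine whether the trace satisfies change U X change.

Walking from position 0: X change first holds at position 0, and change holds at every earlier position along the way, so change U X change holds.

Holds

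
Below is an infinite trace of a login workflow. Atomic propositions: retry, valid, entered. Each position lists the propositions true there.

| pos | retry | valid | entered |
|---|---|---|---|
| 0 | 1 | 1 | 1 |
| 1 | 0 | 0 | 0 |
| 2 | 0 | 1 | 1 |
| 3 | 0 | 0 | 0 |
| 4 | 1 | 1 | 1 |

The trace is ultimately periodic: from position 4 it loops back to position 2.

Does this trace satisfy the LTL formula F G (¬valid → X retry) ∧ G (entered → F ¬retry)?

Satisfied

G (¬valid → X retry) holds at position 2, which is reachable from 0, so F G (¬valid → X retry) holds.
entered → F ¬retry holds at every position 0..4, and those are all positions ever visited, so G (entered → F ¬retry) holds.
Positions where entered holds: 0, 2, 4.
Check F ¬retry at each: 0→ok, 2→ok, 4→ok.
At position 0: F G (¬valid → X retry) is true; G (entered → F ¬retry) is true; so F G (¬valid → X retry) ∧ G (entered → F ¬retry) is true.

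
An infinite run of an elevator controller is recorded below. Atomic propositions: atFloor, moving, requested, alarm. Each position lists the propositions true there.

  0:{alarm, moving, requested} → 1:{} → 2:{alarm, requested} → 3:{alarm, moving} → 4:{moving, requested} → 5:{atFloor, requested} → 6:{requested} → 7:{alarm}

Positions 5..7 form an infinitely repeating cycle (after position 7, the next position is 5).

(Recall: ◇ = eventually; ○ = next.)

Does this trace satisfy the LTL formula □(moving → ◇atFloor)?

Yes

moving → ◇atFloor holds at every position 0..7, and those are all positions ever visited, so □(moving → ◇atFloor) holds.
Positions where moving holds: 0, 3, 4.
Check ◇atFloor at each: 0→ok, 3→ok, 4→ok.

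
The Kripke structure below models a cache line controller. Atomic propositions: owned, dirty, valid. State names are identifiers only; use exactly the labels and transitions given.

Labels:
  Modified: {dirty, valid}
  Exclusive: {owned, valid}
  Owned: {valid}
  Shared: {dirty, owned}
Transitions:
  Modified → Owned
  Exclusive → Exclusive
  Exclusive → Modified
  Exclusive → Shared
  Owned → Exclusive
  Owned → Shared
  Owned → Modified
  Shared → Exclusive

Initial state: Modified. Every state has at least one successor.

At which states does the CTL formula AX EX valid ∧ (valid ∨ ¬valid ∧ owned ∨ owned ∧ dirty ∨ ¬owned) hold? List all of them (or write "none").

States satisfying EX valid: {Modified, Exclusive, Owned, Shared}.
States satisfying AX EX valid: {Modified, Exclusive, Owned, Shared}.
States satisfying ¬valid: {Shared}.
States satisfying ¬valid ∧ owned: {Shared}.
States satisfying valid ∨ ¬valid ∧ owned: {Modified, Exclusive, Owned, Shared}.
States satisfying owned ∧ dirty: {Shared}.
States satisfying ¬owned: {Modified, Owned}.
States satisfying owned ∧ dirty ∨ ¬owned: {Modified, Owned, Shared}.
States satisfying valid ∨ ¬valid ∧ owned ∨ owned ∧ dirty ∨ ¬owned: {Modified, Exclusive, Owned, Shared}.
States satisfying AX EX valid ∧ (valid ∨ ¬valid ∧ owned ∨ owned ∧ dirty ∨ ¬owned): {Modified, Exclusive, Owned, Shared}.

{Modified, Exclusive, Owned, Shared}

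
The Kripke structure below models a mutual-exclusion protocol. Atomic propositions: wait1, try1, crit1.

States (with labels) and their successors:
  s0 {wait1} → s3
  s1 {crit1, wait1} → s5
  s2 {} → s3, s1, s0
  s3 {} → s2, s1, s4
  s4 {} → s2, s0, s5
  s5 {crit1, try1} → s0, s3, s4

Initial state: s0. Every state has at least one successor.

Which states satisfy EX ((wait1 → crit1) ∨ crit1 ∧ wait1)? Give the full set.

{s0, s1, s2, s3, s4, s5}

States satisfying (wait1 → crit1) ∨ crit1 ∧ wait1: {s1, s2, s3, s4, s5}.
States satisfying EX ((wait1 → crit1) ∨ crit1 ∧ wait1): {s0, s1, s2, s3, s4, s5}.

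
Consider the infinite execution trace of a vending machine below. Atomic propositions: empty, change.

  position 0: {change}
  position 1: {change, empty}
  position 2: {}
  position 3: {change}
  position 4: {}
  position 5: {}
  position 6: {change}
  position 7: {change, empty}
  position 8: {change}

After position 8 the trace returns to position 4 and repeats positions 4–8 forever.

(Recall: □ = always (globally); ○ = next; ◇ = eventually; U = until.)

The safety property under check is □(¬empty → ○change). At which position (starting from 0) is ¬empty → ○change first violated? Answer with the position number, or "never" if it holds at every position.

Check ¬empty → ○change at each position in order: 0 ✓, 1 ✓, 2 ✓.
At position 3 the labels are {change} and the next position 4 has {}, so ¬empty → ○change is false there. This is the first violation.

3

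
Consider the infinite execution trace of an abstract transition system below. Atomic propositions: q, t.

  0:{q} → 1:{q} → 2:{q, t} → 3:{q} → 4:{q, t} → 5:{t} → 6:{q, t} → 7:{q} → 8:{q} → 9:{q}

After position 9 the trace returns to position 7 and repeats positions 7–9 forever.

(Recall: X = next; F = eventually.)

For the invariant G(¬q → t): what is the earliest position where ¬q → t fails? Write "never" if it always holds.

never

¬q → t holds at every position 0..9, and those are all the positions the trace ever visits, so the invariant G(¬q → t) is never violated.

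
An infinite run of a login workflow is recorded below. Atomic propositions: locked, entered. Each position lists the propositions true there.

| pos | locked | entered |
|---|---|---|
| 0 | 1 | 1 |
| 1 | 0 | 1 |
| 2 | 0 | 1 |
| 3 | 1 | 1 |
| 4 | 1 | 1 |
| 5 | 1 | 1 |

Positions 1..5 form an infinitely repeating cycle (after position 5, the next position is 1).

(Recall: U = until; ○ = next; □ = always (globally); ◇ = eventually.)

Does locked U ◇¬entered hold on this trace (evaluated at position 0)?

Does not hold

Walking from position 0: at position 1, ◇¬entered has not yet held and locked fails, so locked U ◇¬entered is false.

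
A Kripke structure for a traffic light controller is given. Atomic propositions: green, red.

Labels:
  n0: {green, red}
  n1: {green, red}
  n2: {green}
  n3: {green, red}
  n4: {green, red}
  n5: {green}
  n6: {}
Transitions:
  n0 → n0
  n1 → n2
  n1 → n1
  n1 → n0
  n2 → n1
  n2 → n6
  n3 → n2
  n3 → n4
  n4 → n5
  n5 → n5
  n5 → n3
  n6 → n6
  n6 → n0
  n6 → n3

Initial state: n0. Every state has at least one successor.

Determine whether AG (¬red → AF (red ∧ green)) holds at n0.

Satisfied

States satisfying ¬red → AF (red ∧ green): {n0, n1, n3, n4}.
States satisfying AG (¬red → AF (red ∧ green)): {n0}.
Every state reachable from n0 satisfies ¬red → AF (red ∧ green).
n0 ∈ Sat(AG (¬red → AF (red ∧ green))).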